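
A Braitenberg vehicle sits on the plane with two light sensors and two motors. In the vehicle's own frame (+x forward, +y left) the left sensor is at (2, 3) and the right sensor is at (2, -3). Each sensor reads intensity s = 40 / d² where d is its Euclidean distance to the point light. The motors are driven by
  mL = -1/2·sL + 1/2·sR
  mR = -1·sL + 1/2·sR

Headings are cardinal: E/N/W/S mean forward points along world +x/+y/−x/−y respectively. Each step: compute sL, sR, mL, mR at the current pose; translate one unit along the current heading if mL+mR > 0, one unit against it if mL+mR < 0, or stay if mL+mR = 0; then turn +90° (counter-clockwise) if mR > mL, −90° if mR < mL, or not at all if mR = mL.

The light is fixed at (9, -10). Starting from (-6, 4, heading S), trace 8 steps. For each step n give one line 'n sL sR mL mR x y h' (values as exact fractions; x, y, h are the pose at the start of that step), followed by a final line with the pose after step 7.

n=0: pose=(-6,4,S); sL=5/36, sR=10/117; mL=-25/936, mR=-5/52; mL+mR=-115/936 → advance -1; mR−mL=-5/72 → turn -1·90°
n=1: pose=(-6,5,W); sL=40/433, sR=40/613; mL=-3600/265429, mR=-15860/265429; mL+mR=-19460/265429 → advance -1; mR−mL=-20/433 → turn -1·90°
n=2: pose=(-5,5,N); sL=20/289, sR=4/41; mL=168/11849, mR=-242/11849; mL+mR=-74/11849 → advance -1; mR−mL=-10/289 → turn -1·90°
n=3: pose=(-5,4,E); sL=40/433, sR=8/53; mL=672/22949, mR=-388/22949; mL+mR=284/22949 → advance +1; mR−mL=-20/433 → turn -1·90°
n=4: pose=(-4,4,S); sL=10/61, sR=1/10; mL=-39/1220, mR=-139/1220; mL+mR=-89/610 → advance -1; mR−mL=-5/61 → turn -1·90°
n=5: pose=(-4,5,W); sL=40/369, sR=40/549; mL=-400/22509, mR=-180/2501; mL+mR=-2020/22509 → advance -1; mR−mL=-20/369 → turn -1·90°
n=6: pose=(-3,5,N); sL=20/257, sR=4/37; mL=144/9509, mR=-226/9509; mL+mR=-82/9509 → advance -1; mR−mL=-10/257 → turn -1·90°
n=7: pose=(-3,4,E); sL=40/389, sR=40/221; mL=3360/85969, mR=-1060/85969; mL+mR=2300/85969 → advance +1; mR−mL=-20/389 → turn -1·90°

0 5/36 10/117 -25/936 -5/52 -6 4 S
1 40/433 40/613 -3600/265429 -15860/265429 -6 5 W
2 20/289 4/41 168/11849 -242/11849 -5 5 N
3 40/433 8/53 672/22949 -388/22949 -5 4 E
4 10/61 1/10 -39/1220 -139/1220 -4 4 S
5 40/369 40/549 -400/22509 -180/2501 -4 5 W
6 20/257 4/37 144/9509 -226/9509 -3 5 N
7 40/389 40/221 3360/85969 -1060/85969 -3 4 E
final -2 4 S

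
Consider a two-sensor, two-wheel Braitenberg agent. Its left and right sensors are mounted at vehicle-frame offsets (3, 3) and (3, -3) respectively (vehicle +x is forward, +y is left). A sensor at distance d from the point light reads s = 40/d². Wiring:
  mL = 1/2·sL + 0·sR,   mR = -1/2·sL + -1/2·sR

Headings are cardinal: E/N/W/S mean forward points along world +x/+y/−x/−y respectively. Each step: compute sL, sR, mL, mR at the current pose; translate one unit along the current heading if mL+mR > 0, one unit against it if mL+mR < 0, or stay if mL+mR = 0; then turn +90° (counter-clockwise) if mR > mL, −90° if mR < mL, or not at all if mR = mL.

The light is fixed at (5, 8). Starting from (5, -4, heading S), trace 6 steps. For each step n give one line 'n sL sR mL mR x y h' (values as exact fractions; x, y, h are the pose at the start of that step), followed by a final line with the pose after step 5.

0 20/117 20/117 10/117 -20/117 5 -4 S
1 8/41 40/73 4/41 -1112/2993 5 -3 W
2 10/17 1/2 5/17 -37/68 6 -3 N
3 40/97 40/241 20/97 -6760/23377 6 -4 E
4 20/117 20/117 10/117 -20/117 5 -4 S
5 8/41 40/73 4/41 -1112/2993 5 -3 W
final 6 -3 N

n=0: pose=(5,-4,S); sL=20/117, sR=20/117; mL=10/117, mR=-20/117; mL+mR=-10/117 → advance -1; mR−mL=-10/39 → turn -1·90°
n=1: pose=(5,-3,W); sL=8/41, sR=40/73; mL=4/41, mR=-1112/2993; mL+mR=-20/73 → advance -1; mR−mL=-1404/2993 → turn -1·90°
n=2: pose=(6,-3,N); sL=10/17, sR=1/2; mL=5/17, mR=-37/68; mL+mR=-1/4 → advance -1; mR−mL=-57/68 → turn -1·90°
n=3: pose=(6,-4,E); sL=40/97, sR=40/241; mL=20/97, mR=-6760/23377; mL+mR=-20/241 → advance -1; mR−mL=-11580/23377 → turn -1·90°
n=4: pose=(5,-4,S); sL=20/117, sR=20/117; mL=10/117, mR=-20/117; mL+mR=-10/117 → advance -1; mR−mL=-10/39 → turn -1·90°
n=5: pose=(5,-3,W); sL=8/41, sR=40/73; mL=4/41, mR=-1112/2993; mL+mR=-20/73 → advance -1; mR−mL=-1404/2993 → turn -1·90°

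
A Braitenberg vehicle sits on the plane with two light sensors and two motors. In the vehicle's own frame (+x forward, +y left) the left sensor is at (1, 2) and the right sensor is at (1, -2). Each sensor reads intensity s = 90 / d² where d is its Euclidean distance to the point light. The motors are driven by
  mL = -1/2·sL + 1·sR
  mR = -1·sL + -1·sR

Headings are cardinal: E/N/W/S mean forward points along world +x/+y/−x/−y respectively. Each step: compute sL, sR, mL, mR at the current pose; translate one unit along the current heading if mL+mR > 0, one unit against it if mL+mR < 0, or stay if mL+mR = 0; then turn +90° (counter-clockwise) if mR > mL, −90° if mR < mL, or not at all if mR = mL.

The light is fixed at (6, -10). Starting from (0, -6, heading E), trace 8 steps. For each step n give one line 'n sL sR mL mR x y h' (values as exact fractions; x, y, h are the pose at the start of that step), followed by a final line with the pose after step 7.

0 90/61 90/29 4185/1769 -8100/1769 0 -6 E
1 45/17 1 -11/34 -62/17 -1 -6 S
2 90/73 90/113 1485/8249 -16740/8249 -1 -5 W
3 9/10 45/26 333/260 -171/65 0 -5 N
4 90/61 90/29 4185/1769 -8100/1769 0 -6 E
5 45/17 1 -11/34 -62/17 -1 -6 S
6 90/73 90/113 1485/8249 -16740/8249 -1 -5 W
7 9/10 45/26 333/260 -171/65 0 -5 N
final 0 -6 E

n=0: pose=(0,-6,E); sL=90/61, sR=90/29; mL=4185/1769, mR=-8100/1769; mL+mR=-135/61 → advance -1; mR−mL=-12285/1769 → turn -1·90°
n=1: pose=(-1,-6,S); sL=45/17, sR=1; mL=-11/34, mR=-62/17; mL+mR=-135/34 → advance -1; mR−mL=-113/34 → turn -1·90°
n=2: pose=(-1,-5,W); sL=90/73, sR=90/113; mL=1485/8249, mR=-16740/8249; mL+mR=-135/73 → advance -1; mR−mL=-18225/8249 → turn -1·90°
n=3: pose=(0,-5,N); sL=9/10, sR=45/26; mL=333/260, mR=-171/65; mL+mR=-27/20 → advance -1; mR−mL=-1017/260 → turn -1·90°
n=4: pose=(0,-6,E); sL=90/61, sR=90/29; mL=4185/1769, mR=-8100/1769; mL+mR=-135/61 → advance -1; mR−mL=-12285/1769 → turn -1·90°
n=5: pose=(-1,-6,S); sL=45/17, sR=1; mL=-11/34, mR=-62/17; mL+mR=-135/34 → advance -1; mR−mL=-113/34 → turn -1·90°
n=6: pose=(-1,-5,W); sL=90/73, sR=90/113; mL=1485/8249, mR=-16740/8249; mL+mR=-135/73 → advance -1; mR−mL=-18225/8249 → turn -1·90°
n=7: pose=(0,-5,N); sL=9/10, sR=45/26; mL=333/260, mR=-171/65; mL+mR=-27/20 → advance -1; mR−mL=-1017/260 → turn -1·90°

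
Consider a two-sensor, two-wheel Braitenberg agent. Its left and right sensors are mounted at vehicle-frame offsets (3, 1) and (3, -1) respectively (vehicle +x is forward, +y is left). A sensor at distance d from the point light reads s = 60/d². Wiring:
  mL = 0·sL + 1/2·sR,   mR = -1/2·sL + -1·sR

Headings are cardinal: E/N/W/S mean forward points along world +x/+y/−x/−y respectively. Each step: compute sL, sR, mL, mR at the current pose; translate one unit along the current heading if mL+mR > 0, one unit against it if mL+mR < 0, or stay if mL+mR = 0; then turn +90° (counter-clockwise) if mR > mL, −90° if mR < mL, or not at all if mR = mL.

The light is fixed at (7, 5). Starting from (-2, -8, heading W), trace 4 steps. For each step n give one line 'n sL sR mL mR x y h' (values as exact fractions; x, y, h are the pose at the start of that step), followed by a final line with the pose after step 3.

0 3/17 5/24 5/48 -121/408 -2 -8 W
1 60/181 60/149 30/149 -15330/26969 -1 -8 N
2 30/97 6/25 3/25 -957/2425 -1 -9 E
3 60/353 60/389 30/389 -32850/137317 -2 -9 S
final -2 -8 W

n=0: pose=(-2,-8,W); sL=3/17, sR=5/24; mL=5/48, mR=-121/408; mL+mR=-157/816 → advance -1; mR−mL=-109/272 → turn -1·90°
n=1: pose=(-1,-8,N); sL=60/181, sR=60/149; mL=30/149, mR=-15330/26969; mL+mR=-9900/26969 → advance -1; mR−mL=-20760/26969 → turn -1·90°
n=2: pose=(-1,-9,E); sL=30/97, sR=6/25; mL=3/25, mR=-957/2425; mL+mR=-666/2425 → advance -1; mR−mL=-1248/2425 → turn -1·90°
n=3: pose=(-2,-9,S); sL=60/353, sR=60/389; mL=30/389, mR=-32850/137317; mL+mR=-22260/137317 → advance -1; mR−mL=-43440/137317 → turn -1·90°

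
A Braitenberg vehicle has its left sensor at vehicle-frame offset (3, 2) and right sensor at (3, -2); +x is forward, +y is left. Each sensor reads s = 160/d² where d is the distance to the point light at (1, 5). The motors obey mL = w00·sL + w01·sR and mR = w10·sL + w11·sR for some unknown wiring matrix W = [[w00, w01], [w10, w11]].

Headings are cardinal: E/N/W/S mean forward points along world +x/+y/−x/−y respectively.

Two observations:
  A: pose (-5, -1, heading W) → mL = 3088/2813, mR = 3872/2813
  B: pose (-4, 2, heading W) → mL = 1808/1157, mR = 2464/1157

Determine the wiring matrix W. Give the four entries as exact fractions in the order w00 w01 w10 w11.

-1/2 1 1/2 1/2

obs A: pose=(-5,-1,W) → sL=32/29, sR=160/97, mL=3088/2813, mR=3872/2813
obs B: pose=(-4,2,W) → sL=160/89, sR=32/13, mL=1808/1157, mR=2464/1157
sensor matrix S = [[32/29, 160/97], [160/89, 32/13]]; det S = -811008/3254641
solve [mL_A; mL_B] = S·[w00; w01] and [mR_A; mR_B] = S·[w10; w11]:
  w00 = -1/2, w01 = 1, w10 = 1/2, w11 = 1/2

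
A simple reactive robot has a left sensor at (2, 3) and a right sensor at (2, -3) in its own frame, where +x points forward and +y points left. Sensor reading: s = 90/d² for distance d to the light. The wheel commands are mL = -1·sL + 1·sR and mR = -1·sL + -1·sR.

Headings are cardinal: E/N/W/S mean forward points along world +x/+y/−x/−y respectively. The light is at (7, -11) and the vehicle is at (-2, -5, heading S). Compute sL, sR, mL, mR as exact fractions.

left sensor world pos  = (1, -7); dL² = 52
right sensor world pos = (-5, -7); dR² = 160
sL = 90/52 = 45/26
sR = 90/160 = 9/16
mL = -1·sL + 1·sR = -243/208
mR = -1·sL + -1·sR = -477/208

45/26 9/16 -243/208 -477/208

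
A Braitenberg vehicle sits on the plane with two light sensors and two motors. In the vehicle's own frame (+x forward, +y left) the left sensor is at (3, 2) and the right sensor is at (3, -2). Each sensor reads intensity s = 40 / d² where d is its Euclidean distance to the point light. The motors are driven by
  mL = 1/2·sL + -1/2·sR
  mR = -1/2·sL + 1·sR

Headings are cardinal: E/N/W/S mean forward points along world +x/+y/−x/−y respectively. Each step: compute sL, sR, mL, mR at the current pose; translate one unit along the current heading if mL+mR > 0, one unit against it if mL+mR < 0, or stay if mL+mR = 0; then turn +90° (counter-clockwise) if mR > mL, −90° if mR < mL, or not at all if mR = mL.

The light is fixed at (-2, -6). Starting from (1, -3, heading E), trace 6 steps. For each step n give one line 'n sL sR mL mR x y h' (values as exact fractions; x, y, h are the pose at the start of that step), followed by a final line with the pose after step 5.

n=0: pose=(1,-3,E); sL=40/61, sR=40/37; mL=-480/2257, mR=1700/2257; mL+mR=20/37 → advance +1; mR−mL=2180/2257 → turn +1·90°
n=1: pose=(2,-3,N); sL=1, sR=5/9; mL=2/9, mR=1/18; mL+mR=5/18 → advance +1; mR−mL=-1/6 → turn -1·90°
n=2: pose=(2,-2,E); sL=8/17, sR=40/53; mL=-128/901, mR=468/901; mL+mR=20/53 → advance +1; mR−mL=596/901 → turn +1·90°
n=3: pose=(3,-2,N); sL=20/29, sR=20/49; mL=200/1421, mR=90/1421; mL+mR=10/49 → advance +1; mR−mL=-110/1421 → turn -1·90°
n=4: pose=(3,-1,E); sL=40/113, sR=40/73; mL=-800/8249, mR=3060/8249; mL+mR=20/73 → advance +1; mR−mL=3860/8249 → turn +1·90°
n=5: pose=(4,-1,N); sL=1/2, sR=5/16; mL=3/32, mR=1/16; mL+mR=5/32 → advance +1; mR−mL=-1/32 → turn -1·90°

0 40/61 40/37 -480/2257 1700/2257 1 -3 E
1 1 5/9 2/9 1/18 2 -3 N
2 8/17 40/53 -128/901 468/901 2 -2 E
3 20/29 20/49 200/1421 90/1421 3 -2 N
4 40/113 40/73 -800/8249 3060/8249 3 -1 E
5 1/2 5/16 3/32 1/16 4 -1 N
final 4 0 E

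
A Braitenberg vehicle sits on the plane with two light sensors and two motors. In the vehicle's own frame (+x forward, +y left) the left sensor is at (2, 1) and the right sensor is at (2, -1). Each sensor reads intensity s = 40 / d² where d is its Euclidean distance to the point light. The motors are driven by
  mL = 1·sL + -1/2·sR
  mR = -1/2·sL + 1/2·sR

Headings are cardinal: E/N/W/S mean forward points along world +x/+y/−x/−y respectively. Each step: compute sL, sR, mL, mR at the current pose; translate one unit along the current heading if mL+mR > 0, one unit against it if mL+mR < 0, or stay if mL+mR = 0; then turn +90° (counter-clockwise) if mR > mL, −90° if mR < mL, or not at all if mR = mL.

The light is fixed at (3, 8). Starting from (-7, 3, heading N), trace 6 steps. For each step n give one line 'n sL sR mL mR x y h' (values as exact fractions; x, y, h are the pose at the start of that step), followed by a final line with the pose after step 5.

n=0: pose=(-7,3,N); sL=4/13, sR=4/9; mL=10/117, mR=8/117; mL+mR=2/13 → advance +1; mR−mL=-2/117 → turn -1·90°
n=1: pose=(-7,4,E); sL=40/73, sR=40/89; mL=2100/6497, mR=-320/6497; mL+mR=20/73 → advance +1; mR−mL=-2420/6497 → turn -1·90°
n=2: pose=(-6,4,S); sL=2/5, sR=5/17; mL=43/170, mR=-9/170; mL+mR=1/5 → advance +1; mR−mL=-26/85 → turn -1·90°
n=3: pose=(-6,3,W); sL=40/157, sR=40/137; mL=2340/21509, mR=400/21509; mL+mR=20/157 → advance +1; mR−mL=-1940/21509 → turn -1·90°
n=4: pose=(-7,3,N); sL=4/13, sR=4/9; mL=10/117, mR=8/117; mL+mR=2/13 → advance +1; mR−mL=-2/117 → turn -1·90°
n=5: pose=(-7,4,E); sL=40/73, sR=40/89; mL=2100/6497, mR=-320/6497; mL+mR=20/73 → advance +1; mR−mL=-2420/6497 → turn -1·90°

0 4/13 4/9 10/117 8/117 -7 3 N
1 40/73 40/89 2100/6497 -320/6497 -7 4 E
2 2/5 5/17 43/170 -9/170 -6 4 S
3 40/157 40/137 2340/21509 400/21509 -6 3 W
4 4/13 4/9 10/117 8/117 -7 3 N
5 40/73 40/89 2100/6497 -320/6497 -7 4 E
final -6 4 S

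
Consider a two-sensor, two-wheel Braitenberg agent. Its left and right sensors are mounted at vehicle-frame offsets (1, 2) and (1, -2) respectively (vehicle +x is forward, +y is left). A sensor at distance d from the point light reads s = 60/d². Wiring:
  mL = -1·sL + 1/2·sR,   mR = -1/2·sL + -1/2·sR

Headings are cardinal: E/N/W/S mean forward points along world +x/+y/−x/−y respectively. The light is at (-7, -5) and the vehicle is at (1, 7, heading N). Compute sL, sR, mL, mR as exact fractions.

left sensor world pos  = (-1, 8); dL² = 205
right sensor world pos = (3, 8); dR² = 269
sL = 60/205 = 12/41
sR = 60/269 = 60/269
mL = -1·sL + 1/2·sR = -1998/11029
mR = -1/2·sL + -1/2·sR = -2844/11029

12/41 60/269 -1998/11029 -2844/11029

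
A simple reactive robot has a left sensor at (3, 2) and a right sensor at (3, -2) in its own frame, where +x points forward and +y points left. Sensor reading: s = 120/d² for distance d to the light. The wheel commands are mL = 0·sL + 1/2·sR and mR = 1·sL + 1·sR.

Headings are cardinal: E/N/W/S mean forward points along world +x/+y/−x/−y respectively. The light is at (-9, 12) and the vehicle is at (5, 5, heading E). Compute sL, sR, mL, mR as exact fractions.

60/157 12/37 6/37 4104/5809

left sensor world pos  = (8, 7); dL² = 314
right sensor world pos = (8, 3); dR² = 370
sL = 120/314 = 60/157
sR = 120/370 = 12/37
mL = 0·sL + 1/2·sR = 6/37
mR = 1·sL + 1·sR = 4104/5809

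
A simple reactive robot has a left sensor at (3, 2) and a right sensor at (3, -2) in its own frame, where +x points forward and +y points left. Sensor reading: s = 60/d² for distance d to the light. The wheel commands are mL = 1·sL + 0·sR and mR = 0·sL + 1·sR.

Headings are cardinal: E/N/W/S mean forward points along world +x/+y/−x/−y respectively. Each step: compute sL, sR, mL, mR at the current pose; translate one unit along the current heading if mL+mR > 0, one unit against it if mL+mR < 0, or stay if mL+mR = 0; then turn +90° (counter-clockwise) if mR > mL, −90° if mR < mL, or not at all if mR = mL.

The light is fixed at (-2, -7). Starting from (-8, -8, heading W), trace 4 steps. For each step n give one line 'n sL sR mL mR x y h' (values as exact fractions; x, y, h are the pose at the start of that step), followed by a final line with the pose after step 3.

0 2/3 30/41 2/3 30/41 -8 -8 W
1 60/41 60/97 60/41 60/97 -9 -8 S
2 15/29 3/5 15/29 3/5 -9 -9 W
3 60/61 12/25 60/61 12/25 -10 -9 S
final -10 -10 W

n=0: pose=(-8,-8,W); sL=2/3, sR=30/41; mL=2/3, mR=30/41; mL+mR=172/123 → advance +1; mR−mL=8/123 → turn +1·90°
n=1: pose=(-9,-8,S); sL=60/41, sR=60/97; mL=60/41, mR=60/97; mL+mR=8280/3977 → advance +1; mR−mL=-3360/3977 → turn -1·90°
n=2: pose=(-9,-9,W); sL=15/29, sR=3/5; mL=15/29, mR=3/5; mL+mR=162/145 → advance +1; mR−mL=12/145 → turn +1·90°
n=3: pose=(-10,-9,S); sL=60/61, sR=12/25; mL=60/61, mR=12/25; mL+mR=2232/1525 → advance +1; mR−mL=-768/1525 → turn -1·90°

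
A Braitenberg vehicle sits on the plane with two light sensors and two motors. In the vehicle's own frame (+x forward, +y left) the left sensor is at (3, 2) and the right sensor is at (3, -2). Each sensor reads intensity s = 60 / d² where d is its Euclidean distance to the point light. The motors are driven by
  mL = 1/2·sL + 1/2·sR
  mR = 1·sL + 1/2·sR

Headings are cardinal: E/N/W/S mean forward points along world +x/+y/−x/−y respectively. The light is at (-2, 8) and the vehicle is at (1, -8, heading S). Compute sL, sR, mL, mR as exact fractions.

30/193 30/181 5610/34933 8325/34933

left sensor world pos  = (3, -11); dL² = 386
right sensor world pos = (-1, -11); dR² = 362
sL = 60/386 = 30/193
sR = 60/362 = 30/181
mL = 1/2·sL + 1/2·sR = 5610/34933
mR = 1·sL + 1/2·sR = 8325/34933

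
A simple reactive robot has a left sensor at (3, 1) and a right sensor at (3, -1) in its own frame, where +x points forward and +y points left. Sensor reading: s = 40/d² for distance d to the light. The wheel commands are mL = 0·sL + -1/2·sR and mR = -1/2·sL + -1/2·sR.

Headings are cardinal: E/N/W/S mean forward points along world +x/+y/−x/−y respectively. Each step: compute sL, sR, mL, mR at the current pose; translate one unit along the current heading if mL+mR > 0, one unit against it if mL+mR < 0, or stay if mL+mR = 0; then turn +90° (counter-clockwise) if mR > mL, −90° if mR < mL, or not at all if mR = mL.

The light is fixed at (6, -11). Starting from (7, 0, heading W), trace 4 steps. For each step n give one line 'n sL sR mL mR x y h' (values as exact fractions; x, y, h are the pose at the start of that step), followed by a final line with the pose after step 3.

n=0: pose=(7,0,W); sL=5/13, sR=10/37; mL=-5/37, mR=-315/962; mL+mR=-445/962 → advance -1; mR−mL=-5/26 → turn -1·90°
n=1: pose=(8,0,N); sL=40/197, sR=8/41; mL=-4/41, mR=-1608/8077; mL+mR=-2396/8077 → advance -1; mR−mL=-20/197 → turn -1·90°
n=2: pose=(8,-1,E); sL=20/73, sR=20/53; mL=-10/53, mR=-1260/3869; mL+mR=-1990/3869 → advance -1; mR−mL=-10/73 → turn -1·90°
n=3: pose=(7,-1,S); sL=40/53, sR=40/49; mL=-20/49, mR=-2040/2597; mL+mR=-3100/2597 → advance -1; mR−mL=-20/53 → turn -1·90°

0 5/13 10/37 -5/37 -315/962 7 0 W
1 40/197 8/41 -4/41 -1608/8077 8 0 N
2 20/73 20/53 -10/53 -1260/3869 8 -1 E
3 40/53 40/49 -20/49 -2040/2597 7 -1 S
final 7 0 W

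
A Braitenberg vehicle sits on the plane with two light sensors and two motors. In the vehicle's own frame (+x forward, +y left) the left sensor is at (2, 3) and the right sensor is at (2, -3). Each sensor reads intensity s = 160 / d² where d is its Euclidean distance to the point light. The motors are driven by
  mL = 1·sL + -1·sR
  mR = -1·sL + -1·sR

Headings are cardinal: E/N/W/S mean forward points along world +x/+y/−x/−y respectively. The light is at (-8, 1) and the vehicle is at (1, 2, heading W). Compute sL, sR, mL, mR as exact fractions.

left sensor world pos  = (-1, -1); dL² = 53
right sensor world pos = (-1, 5); dR² = 65
sL = 160/53 = 160/53
sR = 160/65 = 32/13
mL = 1·sL + -1·sR = 384/689
mR = -1·sL + -1·sR = -3776/689

160/53 32/13 384/689 -3776/689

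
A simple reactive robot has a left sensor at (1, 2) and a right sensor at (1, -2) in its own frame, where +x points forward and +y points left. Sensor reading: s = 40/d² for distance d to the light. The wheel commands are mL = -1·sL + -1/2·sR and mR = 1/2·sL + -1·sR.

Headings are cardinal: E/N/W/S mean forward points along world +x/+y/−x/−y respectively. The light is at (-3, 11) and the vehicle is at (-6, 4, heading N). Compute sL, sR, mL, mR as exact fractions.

40/61 40/37 -2700/2257 -1700/2257

left sensor world pos  = (-8, 5); dL² = 61
right sensor world pos = (-4, 5); dR² = 37
sL = 40/61 = 40/61
sR = 40/37 = 40/37
mL = -1·sL + -1/2·sR = -2700/2257
mR = 1/2·sL + -1·sR = -1700/2257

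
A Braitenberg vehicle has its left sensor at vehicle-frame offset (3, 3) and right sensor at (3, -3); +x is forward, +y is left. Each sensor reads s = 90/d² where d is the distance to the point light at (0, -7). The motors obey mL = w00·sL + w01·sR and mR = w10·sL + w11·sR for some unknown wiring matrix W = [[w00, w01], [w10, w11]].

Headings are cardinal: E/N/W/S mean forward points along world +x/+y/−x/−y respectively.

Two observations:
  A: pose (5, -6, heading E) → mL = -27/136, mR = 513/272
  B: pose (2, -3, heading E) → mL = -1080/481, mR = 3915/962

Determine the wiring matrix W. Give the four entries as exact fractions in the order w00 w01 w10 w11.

1 -1 1/2 1

obs A: pose=(5,-6,E) → sL=9/8, sR=45/34, mL=-27/136, mR=513/272
obs B: pose=(2,-3,E) → sL=45/37, sR=45/13, mL=-1080/481, mR=3915/962
sensor matrix S = [[9/8, 45/34], [45/37, 45/13]]; det S = 149445/65416
solve [mL_A; mL_B] = S·[w00; w01] and [mR_A; mR_B] = S·[w10; w11]:
  w00 = 1, w01 = -1, w10 = 1/2, w11 = 1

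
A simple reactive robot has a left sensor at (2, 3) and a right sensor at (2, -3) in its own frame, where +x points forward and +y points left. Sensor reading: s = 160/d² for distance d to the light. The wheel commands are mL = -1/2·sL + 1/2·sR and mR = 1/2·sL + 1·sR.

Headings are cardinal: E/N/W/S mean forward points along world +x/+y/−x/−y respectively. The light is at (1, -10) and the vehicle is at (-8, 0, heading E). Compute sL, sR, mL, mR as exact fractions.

left sensor world pos  = (-6, 3); dL² = 218
right sensor world pos = (-6, -3); dR² = 98
sL = 160/218 = 80/109
sR = 160/98 = 80/49
mL = -1/2·sL + 1/2·sR = 2400/5341
mR = 1/2·sL + 1·sR = 10680/5341

80/109 80/49 2400/5341 10680/5341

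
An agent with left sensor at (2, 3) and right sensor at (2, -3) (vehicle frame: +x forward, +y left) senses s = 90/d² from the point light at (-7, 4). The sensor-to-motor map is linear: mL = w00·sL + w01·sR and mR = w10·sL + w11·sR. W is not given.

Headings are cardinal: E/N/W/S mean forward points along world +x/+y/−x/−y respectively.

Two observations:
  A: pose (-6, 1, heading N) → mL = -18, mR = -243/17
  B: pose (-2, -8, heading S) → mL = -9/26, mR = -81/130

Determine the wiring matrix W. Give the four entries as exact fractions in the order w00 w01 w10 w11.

-1 0 -1/2 -1

obs A: pose=(-6,1,N) → sL=18, sR=90/17, mL=-18, mR=-243/17
obs B: pose=(-2,-8,S) → sL=9/26, sR=9/20, mL=-9/26, mR=-81/130
sensor matrix S = [[18, 90/17], [9/26, 9/20]]; det S = 13851/2210
solve [mL_A; mL_B] = S·[w00; w01] and [mR_A; mR_B] = S·[w10; w11]:
  w00 = -1, w01 = 0, w10 = -1/2, w11 = -1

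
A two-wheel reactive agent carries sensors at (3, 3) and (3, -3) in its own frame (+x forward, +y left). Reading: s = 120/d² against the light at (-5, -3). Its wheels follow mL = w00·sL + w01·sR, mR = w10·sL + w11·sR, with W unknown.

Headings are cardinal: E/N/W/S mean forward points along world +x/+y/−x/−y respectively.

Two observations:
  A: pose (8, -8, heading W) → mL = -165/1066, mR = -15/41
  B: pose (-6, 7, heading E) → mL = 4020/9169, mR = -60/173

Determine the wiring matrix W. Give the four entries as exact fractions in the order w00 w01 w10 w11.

-1 1/2 -1/2 0

obs A: pose=(8,-8,W) → sL=30/41, sR=15/13, mL=-165/1066, mR=-15/41
obs B: pose=(-6,7,E) → sL=120/173, sR=120/53, mL=4020/9169, mR=-60/173
sensor matrix S = [[30/41, 15/13], [120/173, 120/53]]; det S = 4185000/4887077
solve [mL_A; mL_B] = S·[w00; w01] and [mR_A; mR_B] = S·[w10; w11]:
  w00 = -1, w01 = 1/2, w10 = -1/2, w11 = 0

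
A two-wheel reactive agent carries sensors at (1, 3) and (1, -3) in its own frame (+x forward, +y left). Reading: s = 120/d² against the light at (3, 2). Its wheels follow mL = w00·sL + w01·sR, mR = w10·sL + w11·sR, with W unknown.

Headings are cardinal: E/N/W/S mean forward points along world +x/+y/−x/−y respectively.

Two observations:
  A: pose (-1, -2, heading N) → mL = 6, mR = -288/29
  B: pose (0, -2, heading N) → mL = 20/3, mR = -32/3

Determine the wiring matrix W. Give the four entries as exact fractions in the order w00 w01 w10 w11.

obs A: pose=(-1,-2,N) → sL=60/29, sR=12, mL=6, mR=-288/29
obs B: pose=(0,-2,N) → sL=8/3, sR=40/3, mL=20/3, mR=-32/3
sensor matrix S = [[60/29, 12], [8/3, 40/3]]; det S = -128/29
solve [mL_A; mL_B] = S·[w00; w01] and [mR_A; mR_B] = S·[w10; w11]:
  w00 = 0, w01 = 1/2, w10 = 1, w11 = -1

0 1/2 1 -1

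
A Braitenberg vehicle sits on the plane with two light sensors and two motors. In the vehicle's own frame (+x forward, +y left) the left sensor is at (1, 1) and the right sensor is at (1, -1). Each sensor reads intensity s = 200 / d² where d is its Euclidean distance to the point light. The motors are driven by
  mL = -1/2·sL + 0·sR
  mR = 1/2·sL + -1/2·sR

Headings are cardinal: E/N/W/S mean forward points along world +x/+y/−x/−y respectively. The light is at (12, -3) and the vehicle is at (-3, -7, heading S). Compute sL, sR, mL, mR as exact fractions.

200/221 200/281 -100/221 6000/62101

left sensor world pos  = (-2, -8); dL² = 221
right sensor world pos = (-4, -8); dR² = 281
sL = 200/221 = 200/221
sR = 200/281 = 200/281
mL = -1/2·sL + 0·sR = -100/221
mR = 1/2·sL + -1/2·sR = 6000/62101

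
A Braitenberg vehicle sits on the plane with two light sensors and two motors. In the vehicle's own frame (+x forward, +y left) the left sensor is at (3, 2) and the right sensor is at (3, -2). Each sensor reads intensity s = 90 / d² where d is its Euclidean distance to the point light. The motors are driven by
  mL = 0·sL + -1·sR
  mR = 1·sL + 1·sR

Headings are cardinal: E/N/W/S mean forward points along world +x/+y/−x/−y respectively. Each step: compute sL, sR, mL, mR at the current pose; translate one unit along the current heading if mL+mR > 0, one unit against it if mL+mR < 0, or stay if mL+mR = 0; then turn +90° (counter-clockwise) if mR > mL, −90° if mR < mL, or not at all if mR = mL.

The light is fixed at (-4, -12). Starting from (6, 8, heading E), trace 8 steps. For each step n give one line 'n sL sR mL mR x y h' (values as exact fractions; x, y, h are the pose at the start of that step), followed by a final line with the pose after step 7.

0 90/653 90/493 -90/493 103140/321929 6 8 E
1 9/61 45/349 -45/349 5886/21289 7 8 N
2 18/85 90/593 -90/593 18324/50405 7 9 W
3 5/26 45/194 -45/194 535/1261 6 9 S
4 90/653 90/493 -90/493 103140/321929 6 8 E
5 9/61 45/349 -45/349 5886/21289 7 8 N
6 18/85 90/593 -90/593 18324/50405 7 9 W
7 5/26 45/194 -45/194 535/1261 6 9 S
final 6 8 E

n=0: pose=(6,8,E); sL=90/653, sR=90/493; mL=-90/493, mR=103140/321929; mL+mR=90/653 → advance +1; mR−mL=161910/321929 → turn +1·90°
n=1: pose=(7,8,N); sL=9/61, sR=45/349; mL=-45/349, mR=5886/21289; mL+mR=9/61 → advance +1; mR−mL=8631/21289 → turn +1·90°
n=2: pose=(7,9,W); sL=18/85, sR=90/593; mL=-90/593, mR=18324/50405; mL+mR=18/85 → advance +1; mR−mL=25974/50405 → turn +1·90°
n=3: pose=(6,9,S); sL=5/26, sR=45/194; mL=-45/194, mR=535/1261; mL+mR=5/26 → advance +1; mR−mL=1655/2522 → turn +1·90°
n=4: pose=(6,8,E); sL=90/653, sR=90/493; mL=-90/493, mR=103140/321929; mL+mR=90/653 → advance +1; mR−mL=161910/321929 → turn +1·90°
n=5: pose=(7,8,N); sL=9/61, sR=45/349; mL=-45/349, mR=5886/21289; mL+mR=9/61 → advance +1; mR−mL=8631/21289 → turn +1·90°
n=6: pose=(7,9,W); sL=18/85, sR=90/593; mL=-90/593, mR=18324/50405; mL+mR=18/85 → advance +1; mR−mL=25974/50405 → turn +1·90°
n=7: pose=(6,9,S); sL=5/26, sR=45/194; mL=-45/194, mR=535/1261; mL+mR=5/26 → advance +1; mR−mL=1655/2522 → turn +1·90°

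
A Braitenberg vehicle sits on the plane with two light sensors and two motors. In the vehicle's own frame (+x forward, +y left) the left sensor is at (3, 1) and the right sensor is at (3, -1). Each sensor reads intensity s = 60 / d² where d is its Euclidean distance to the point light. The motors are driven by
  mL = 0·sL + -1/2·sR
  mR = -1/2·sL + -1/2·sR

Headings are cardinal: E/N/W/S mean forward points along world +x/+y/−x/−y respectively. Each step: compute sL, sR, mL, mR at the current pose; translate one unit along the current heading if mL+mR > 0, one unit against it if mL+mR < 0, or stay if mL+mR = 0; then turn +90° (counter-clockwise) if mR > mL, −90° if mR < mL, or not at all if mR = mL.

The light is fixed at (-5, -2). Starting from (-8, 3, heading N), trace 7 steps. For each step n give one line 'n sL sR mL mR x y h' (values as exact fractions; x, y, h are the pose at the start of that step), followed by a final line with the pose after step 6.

0 3/4 15/17 -15/34 -111/136 -8 3 N
1 12/5 20/3 -10/3 -68/15 -8 2 E
2 6 30/13 -15/13 -54/13 -9 2 S
3 12/13 12/17 -6/17 -180/221 -9 3 W
4 3/4 15/17 -15/34 -111/136 -8 3 N
5 12/5 20/3 -10/3 -68/15 -8 2 E
6 6 30/13 -15/13 -54/13 -9 2 S
final -9 3 W

n=0: pose=(-8,3,N); sL=3/4, sR=15/17; mL=-15/34, mR=-111/136; mL+mR=-171/136 → advance -1; mR−mL=-3/8 → turn -1·90°
n=1: pose=(-8,2,E); sL=12/5, sR=20/3; mL=-10/3, mR=-68/15; mL+mR=-118/15 → advance -1; mR−mL=-6/5 → turn -1·90°
n=2: pose=(-9,2,S); sL=6, sR=30/13; mL=-15/13, mR=-54/13; mL+mR=-69/13 → advance -1; mR−mL=-3 → turn -1·90°
n=3: pose=(-9,3,W); sL=12/13, sR=12/17; mL=-6/17, mR=-180/221; mL+mR=-258/221 → advance -1; mR−mL=-6/13 → turn -1·90°
n=4: pose=(-8,3,N); sL=3/4, sR=15/17; mL=-15/34, mR=-111/136; mL+mR=-171/136 → advance -1; mR−mL=-3/8 → turn -1·90°
n=5: pose=(-8,2,E); sL=12/5, sR=20/3; mL=-10/3, mR=-68/15; mL+mR=-118/15 → advance -1; mR−mL=-6/5 → turn -1·90°
n=6: pose=(-9,2,S); sL=6, sR=30/13; mL=-15/13, mR=-54/13; mL+mR=-69/13 → advance -1; mR−mL=-3 → turn -1·90°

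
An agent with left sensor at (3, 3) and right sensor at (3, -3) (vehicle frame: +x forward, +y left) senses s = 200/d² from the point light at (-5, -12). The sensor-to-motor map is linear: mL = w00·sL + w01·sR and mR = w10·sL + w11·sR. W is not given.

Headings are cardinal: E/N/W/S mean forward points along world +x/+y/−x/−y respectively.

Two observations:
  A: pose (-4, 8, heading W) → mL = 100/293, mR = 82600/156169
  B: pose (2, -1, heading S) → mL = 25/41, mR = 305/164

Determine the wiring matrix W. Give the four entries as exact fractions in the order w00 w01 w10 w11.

1/2 0 1/2 1/2

obs A: pose=(-4,8,W) → sL=200/293, sR=200/533, mL=100/293, mR=82600/156169
obs B: pose=(2,-1,S) → sL=50/41, sR=5/2, mL=25/41, mR=305/164
sensor matrix S = [[200/293, 200/533], [50/41, 5/2]]; det S = 7996500/6402929
solve [mL_A; mL_B] = S·[w00; w01] and [mR_A; mR_B] = S·[w10; w11]:
  w00 = 1/2, w01 = 0, w10 = 1/2, w11 = 1/2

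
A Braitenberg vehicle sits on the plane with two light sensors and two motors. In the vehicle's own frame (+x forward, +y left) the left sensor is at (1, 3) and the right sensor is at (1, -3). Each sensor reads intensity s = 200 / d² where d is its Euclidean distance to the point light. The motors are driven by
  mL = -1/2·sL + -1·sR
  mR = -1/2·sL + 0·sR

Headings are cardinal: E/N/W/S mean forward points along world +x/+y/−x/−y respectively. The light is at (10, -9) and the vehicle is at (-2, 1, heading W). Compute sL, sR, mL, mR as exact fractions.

100/109 100/169 -19350/18421 -50/109

left sensor world pos  = (-3, -2); dL² = 218
right sensor world pos = (-3, 4); dR² = 338
sL = 200/218 = 100/109
sR = 200/338 = 100/169
mL = -1/2·sL + -1·sR = -19350/18421
mR = -1/2·sL + 0·sR = -50/109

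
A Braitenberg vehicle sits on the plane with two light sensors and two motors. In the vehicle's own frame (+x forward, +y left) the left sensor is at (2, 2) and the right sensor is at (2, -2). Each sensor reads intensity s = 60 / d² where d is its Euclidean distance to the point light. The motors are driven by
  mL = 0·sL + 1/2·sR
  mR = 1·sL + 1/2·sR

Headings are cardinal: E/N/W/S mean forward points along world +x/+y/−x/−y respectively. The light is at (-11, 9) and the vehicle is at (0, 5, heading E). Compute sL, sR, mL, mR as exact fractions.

left sensor world pos  = (2, 7); dL² = 173
right sensor world pos = (2, 3); dR² = 205
sL = 60/173 = 60/173
sR = 60/205 = 12/41
mL = 0·sL + 1/2·sR = 6/41
mR = 1·sL + 1/2·sR = 3498/7093

60/173 12/41 6/41 3498/7093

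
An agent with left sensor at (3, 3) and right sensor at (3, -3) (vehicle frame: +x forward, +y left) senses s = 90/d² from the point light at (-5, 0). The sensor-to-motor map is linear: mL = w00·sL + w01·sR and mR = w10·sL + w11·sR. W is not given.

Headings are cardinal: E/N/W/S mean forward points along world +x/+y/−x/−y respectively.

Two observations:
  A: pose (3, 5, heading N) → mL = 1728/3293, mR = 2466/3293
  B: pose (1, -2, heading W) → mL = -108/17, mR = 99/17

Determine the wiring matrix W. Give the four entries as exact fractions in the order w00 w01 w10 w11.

obs A: pose=(3,5,N) → sL=90/89, sR=18/37, mL=1728/3293, mR=2466/3293
obs B: pose=(1,-2,W) → sL=45/17, sR=9, mL=-108/17, mR=99/17
sensor matrix S = [[90/89, 18/37], [45/17, 9]]; det S = 437400/55981
solve [mL_A; mL_B] = S·[w00; w01] and [mR_A; mR_B] = S·[w10; w11]:
  w00 = 1, w01 = -1, w10 = 1/2, w11 = 1/2

1 -1 1/2 1/2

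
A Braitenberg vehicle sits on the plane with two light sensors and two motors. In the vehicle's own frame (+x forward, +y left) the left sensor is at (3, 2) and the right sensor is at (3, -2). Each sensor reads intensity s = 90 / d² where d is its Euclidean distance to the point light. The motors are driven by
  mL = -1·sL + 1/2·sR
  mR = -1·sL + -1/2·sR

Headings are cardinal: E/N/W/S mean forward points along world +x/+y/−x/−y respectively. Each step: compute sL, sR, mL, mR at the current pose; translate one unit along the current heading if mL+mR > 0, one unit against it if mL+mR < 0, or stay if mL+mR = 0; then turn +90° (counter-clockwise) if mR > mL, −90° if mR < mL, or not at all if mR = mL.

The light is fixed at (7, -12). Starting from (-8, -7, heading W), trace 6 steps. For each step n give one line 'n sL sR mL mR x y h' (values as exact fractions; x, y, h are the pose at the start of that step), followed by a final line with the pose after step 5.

n=0: pose=(-8,-7,W); sL=10/37, sR=90/373; mL=-2065/13801, mR=-5395/13801; mL+mR=-20/37 → advance -1; mR−mL=-90/373 → turn -1·90°
n=1: pose=(-7,-7,N); sL=9/32, sR=45/104; mL=-27/416, mR=-207/416; mL+mR=-9/16 → advance -1; mR−mL=-45/104 → turn -1·90°
n=2: pose=(-7,-8,E); sL=90/157, sR=18/25; mL=-837/3925, mR=-3663/3925; mL+mR=-180/157 → advance -1; mR−mL=-18/25 → turn -1·90°
n=3: pose=(-8,-8,S); sL=9/17, sR=9/29; mL=-369/986, mR=-675/986; mL+mR=-18/17 → advance -1; mR−mL=-9/29 → turn -1·90°
n=4: pose=(-8,-7,W); sL=10/37, sR=90/373; mL=-2065/13801, mR=-5395/13801; mL+mR=-20/37 → advance -1; mR−mL=-90/373 → turn -1·90°
n=5: pose=(-7,-7,N); sL=9/32, sR=45/104; mL=-27/416, mR=-207/416; mL+mR=-9/16 → advance -1; mR−mL=-45/104 → turn -1·90°

0 10/37 90/373 -2065/13801 -5395/13801 -8 -7 W
1 9/32 45/104 -27/416 -207/416 -7 -7 N
2 90/157 18/25 -837/3925 -3663/3925 -7 -8 E
3 9/17 9/29 -369/986 -675/986 -8 -8 S
4 10/37 90/373 -2065/13801 -5395/13801 -8 -7 W
5 9/32 45/104 -27/416 -207/416 -7 -7 N
final -7 -8 E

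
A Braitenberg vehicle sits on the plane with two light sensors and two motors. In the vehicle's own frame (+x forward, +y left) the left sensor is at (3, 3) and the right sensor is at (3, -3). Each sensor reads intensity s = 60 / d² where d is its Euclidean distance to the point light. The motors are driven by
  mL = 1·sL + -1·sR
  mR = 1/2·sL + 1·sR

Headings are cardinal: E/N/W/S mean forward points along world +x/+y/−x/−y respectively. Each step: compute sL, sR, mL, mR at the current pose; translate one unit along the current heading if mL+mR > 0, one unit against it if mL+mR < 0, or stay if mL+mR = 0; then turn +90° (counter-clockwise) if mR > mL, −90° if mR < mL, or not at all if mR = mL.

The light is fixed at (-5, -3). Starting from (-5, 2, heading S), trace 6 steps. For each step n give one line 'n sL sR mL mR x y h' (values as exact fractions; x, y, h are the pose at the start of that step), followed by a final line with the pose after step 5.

n=0: pose=(-5,2,S); sL=60/13, sR=60/13; mL=0, mR=90/13; mL+mR=90/13 → advance +1; mR−mL=90/13 → turn +1·90°
n=1: pose=(-5,1,E); sL=30/29, sR=6; mL=-144/29, mR=189/29; mL+mR=45/29 → advance +1; mR−mL=333/29 → turn +1·90°
n=2: pose=(-4,1,N); sL=60/53, sR=12/13; mL=144/689, mR=1026/689; mL+mR=90/53 → advance +1; mR−mL=882/689 → turn +1·90°
n=3: pose=(-4,2,W); sL=15/2, sR=15/17; mL=225/34, mR=315/68; mL+mR=45/4 → advance +1; mR−mL=-135/68 → turn -1·90°
n=4: pose=(-5,2,N); sL=60/73, sR=60/73; mL=0, mR=90/73; mL+mR=90/73 → advance +1; mR−mL=90/73 → turn +1·90°
n=5: pose=(-5,3,W); sL=10/3, sR=2/3; mL=8/3, mR=7/3; mL+mR=5 → advance +1; mR−mL=-1/3 → turn -1·90°

0 60/13 60/13 0 90/13 -5 2 S
1 30/29 6 -144/29 189/29 -5 1 E
2 60/53 12/13 144/689 1026/689 -4 1 N
3 15/2 15/17 225/34 315/68 -4 2 W
4 60/73 60/73 0 90/73 -5 2 N
5 10/3 2/3 8/3 7/3 -5 3 W
final -6 3 N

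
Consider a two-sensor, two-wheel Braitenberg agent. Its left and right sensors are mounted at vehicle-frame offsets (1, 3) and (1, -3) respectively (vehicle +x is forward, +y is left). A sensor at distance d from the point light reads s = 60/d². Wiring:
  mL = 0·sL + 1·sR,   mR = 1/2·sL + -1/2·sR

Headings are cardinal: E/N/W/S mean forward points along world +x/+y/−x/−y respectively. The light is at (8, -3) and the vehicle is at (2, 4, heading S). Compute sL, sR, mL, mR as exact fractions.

left sensor world pos  = (5, 3); dL² = 45
right sensor world pos = (-1, 3); dR² = 117
sL = 60/45 = 4/3
sR = 60/117 = 20/39
mL = 0·sL + 1·sR = 20/39
mR = 1/2·sL + -1/2·sR = 16/39

4/3 20/39 20/39 16/39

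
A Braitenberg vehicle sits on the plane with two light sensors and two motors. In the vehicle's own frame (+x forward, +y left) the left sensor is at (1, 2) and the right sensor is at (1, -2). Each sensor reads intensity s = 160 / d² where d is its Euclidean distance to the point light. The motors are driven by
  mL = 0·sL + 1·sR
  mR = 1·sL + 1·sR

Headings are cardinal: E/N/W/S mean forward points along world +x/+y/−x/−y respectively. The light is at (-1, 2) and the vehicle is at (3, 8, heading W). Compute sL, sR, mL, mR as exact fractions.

32/5 160/73 160/73 3136/365

left sensor world pos  = (2, 6); dL² = 25
right sensor world pos = (2, 10); dR² = 73
sL = 160/25 = 32/5
sR = 160/73 = 160/73
mL = 0·sL + 1·sR = 160/73
mR = 1·sL + 1·sR = 3136/365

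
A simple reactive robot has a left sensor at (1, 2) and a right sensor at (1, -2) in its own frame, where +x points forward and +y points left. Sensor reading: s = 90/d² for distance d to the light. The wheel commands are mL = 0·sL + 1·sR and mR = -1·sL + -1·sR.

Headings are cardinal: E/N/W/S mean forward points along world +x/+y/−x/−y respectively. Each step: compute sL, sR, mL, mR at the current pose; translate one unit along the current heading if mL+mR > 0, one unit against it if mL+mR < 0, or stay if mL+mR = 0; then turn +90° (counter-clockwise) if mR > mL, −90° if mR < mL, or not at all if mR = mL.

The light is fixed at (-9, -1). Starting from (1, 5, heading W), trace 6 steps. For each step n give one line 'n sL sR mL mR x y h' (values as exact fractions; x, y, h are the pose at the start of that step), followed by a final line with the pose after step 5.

n=0: pose=(1,5,W); sL=90/97, sR=18/29; mL=18/29, mR=-4356/2813; mL+mR=-90/97 → advance -1; mR−mL=-6102/2813 → turn -1·90°
n=1: pose=(2,5,N); sL=9/13, sR=45/109; mL=45/109, mR=-1566/1417; mL+mR=-9/13 → advance -1; mR−mL=-2151/1417 → turn -1·90°
n=2: pose=(2,4,E); sL=90/193, sR=10/17; mL=10/17, mR=-3460/3281; mL+mR=-90/193 → advance -1; mR−mL=-5390/3281 → turn -1·90°
n=3: pose=(1,4,S); sL=9/16, sR=9/8; mL=9/8, mR=-27/16; mL+mR=-9/16 → advance -1; mR−mL=-45/16 → turn -1·90°
n=4: pose=(1,5,W); sL=90/97, sR=18/29; mL=18/29, mR=-4356/2813; mL+mR=-90/97 → advance -1; mR−mL=-6102/2813 → turn -1·90°
n=5: pose=(2,5,N); sL=9/13, sR=45/109; mL=45/109, mR=-1566/1417; mL+mR=-9/13 → advance -1; mR−mL=-2151/1417 → turn -1·90°

0 90/97 18/29 18/29 -4356/2813 1 5 W
1 9/13 45/109 45/109 -1566/1417 2 5 N
2 90/193 10/17 10/17 -3460/3281 2 4 E
3 9/16 9/8 9/8 -27/16 1 4 S
4 90/97 18/29 18/29 -4356/2813 1 5 W
5 9/13 45/109 45/109 -1566/1417 2 5 N
final 2 4 E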